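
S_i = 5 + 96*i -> [5, 101, 197, 293, 389]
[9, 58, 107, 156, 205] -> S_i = 9 + 49*i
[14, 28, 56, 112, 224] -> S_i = 14*2^i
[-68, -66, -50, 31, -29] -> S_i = Random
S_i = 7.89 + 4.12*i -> [7.89, 12.01, 16.13, 20.25, 24.37]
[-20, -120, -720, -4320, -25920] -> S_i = -20*6^i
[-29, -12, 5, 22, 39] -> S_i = -29 + 17*i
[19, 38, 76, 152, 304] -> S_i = 19*2^i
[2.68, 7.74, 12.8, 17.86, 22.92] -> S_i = 2.68 + 5.06*i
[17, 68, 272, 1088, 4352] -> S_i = 17*4^i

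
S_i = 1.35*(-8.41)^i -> [1.35, -11.35, 95.48, -803.01, 6753.33]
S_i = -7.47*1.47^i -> [-7.47, -10.98, -16.14, -23.73, -34.88]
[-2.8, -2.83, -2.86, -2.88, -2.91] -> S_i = -2.80*1.01^i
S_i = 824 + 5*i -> [824, 829, 834, 839, 844]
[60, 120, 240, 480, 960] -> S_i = 60*2^i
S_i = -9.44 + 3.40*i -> [-9.44, -6.04, -2.64, 0.76, 4.16]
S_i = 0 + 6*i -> [0, 6, 12, 18, 24]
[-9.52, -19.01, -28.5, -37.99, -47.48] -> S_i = -9.52 + -9.49*i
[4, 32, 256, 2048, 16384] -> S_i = 4*8^i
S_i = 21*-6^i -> [21, -126, 756, -4536, 27216]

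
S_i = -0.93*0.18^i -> [-0.93, -0.17, -0.03, -0.01, -0.0]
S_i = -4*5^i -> [-4, -20, -100, -500, -2500]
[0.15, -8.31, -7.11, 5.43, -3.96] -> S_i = Random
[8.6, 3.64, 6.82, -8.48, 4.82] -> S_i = Random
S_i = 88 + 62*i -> [88, 150, 212, 274, 336]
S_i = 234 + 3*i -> [234, 237, 240, 243, 246]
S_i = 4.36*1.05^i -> [4.36, 4.58, 4.81, 5.05, 5.3]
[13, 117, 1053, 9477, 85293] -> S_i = 13*9^i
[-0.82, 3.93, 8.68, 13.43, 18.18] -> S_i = -0.82 + 4.75*i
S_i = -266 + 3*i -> [-266, -263, -260, -257, -254]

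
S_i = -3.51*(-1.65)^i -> [-3.51, 5.79, -9.56, 15.77, -26.02]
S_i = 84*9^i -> [84, 756, 6804, 61236, 551124]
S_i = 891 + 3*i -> [891, 894, 897, 900, 903]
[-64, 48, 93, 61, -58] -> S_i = Random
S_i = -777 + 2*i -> [-777, -775, -773, -771, -769]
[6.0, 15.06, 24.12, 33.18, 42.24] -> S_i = 6.00 + 9.06*i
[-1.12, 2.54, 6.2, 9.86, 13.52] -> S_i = -1.12 + 3.66*i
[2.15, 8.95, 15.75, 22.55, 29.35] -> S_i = 2.15 + 6.80*i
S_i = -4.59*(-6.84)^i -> [-4.59, 31.4, -214.75, 1468.86, -10047.02]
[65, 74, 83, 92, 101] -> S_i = 65 + 9*i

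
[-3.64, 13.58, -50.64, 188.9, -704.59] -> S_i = -3.64*(-3.73)^i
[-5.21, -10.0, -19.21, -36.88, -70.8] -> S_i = -5.21*1.92^i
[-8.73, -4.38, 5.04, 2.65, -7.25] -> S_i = Random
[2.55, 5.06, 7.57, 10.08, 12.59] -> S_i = 2.55 + 2.51*i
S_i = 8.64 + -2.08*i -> [8.64, 6.56, 4.48, 2.4, 0.32]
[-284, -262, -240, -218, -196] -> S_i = -284 + 22*i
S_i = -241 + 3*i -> [-241, -238, -235, -232, -229]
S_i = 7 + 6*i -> [7, 13, 19, 25, 31]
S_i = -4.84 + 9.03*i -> [-4.84, 4.19, 13.22, 22.25, 31.28]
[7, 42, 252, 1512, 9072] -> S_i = 7*6^i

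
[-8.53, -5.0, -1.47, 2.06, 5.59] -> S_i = -8.53 + 3.53*i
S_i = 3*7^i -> [3, 21, 147, 1029, 7203]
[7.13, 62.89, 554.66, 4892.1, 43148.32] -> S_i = 7.13*8.82^i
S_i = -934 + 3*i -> [-934, -931, -928, -925, -922]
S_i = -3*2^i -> [-3, -6, -12, -24, -48]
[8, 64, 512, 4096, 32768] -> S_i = 8*8^i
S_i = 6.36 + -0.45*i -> [6.36, 5.91, 5.46, 5.01, 4.56]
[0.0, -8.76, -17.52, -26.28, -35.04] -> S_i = 0.00 + -8.76*i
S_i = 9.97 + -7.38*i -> [9.97, 2.59, -4.79, -12.17, -19.55]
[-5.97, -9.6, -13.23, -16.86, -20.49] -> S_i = -5.97 + -3.63*i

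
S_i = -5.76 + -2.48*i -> [-5.76, -8.24, -10.72, -13.2, -15.68]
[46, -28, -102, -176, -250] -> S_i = 46 + -74*i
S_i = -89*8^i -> [-89, -712, -5696, -45568, -364544]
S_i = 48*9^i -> [48, 432, 3888, 34992, 314928]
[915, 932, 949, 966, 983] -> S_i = 915 + 17*i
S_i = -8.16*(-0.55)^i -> [-8.16, 4.49, -2.47, 1.36, -0.75]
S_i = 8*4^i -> [8, 32, 128, 512, 2048]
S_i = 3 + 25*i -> [3, 28, 53, 78, 103]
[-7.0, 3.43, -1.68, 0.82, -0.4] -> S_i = -7.00*(-0.49)^i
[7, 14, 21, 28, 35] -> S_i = 7 + 7*i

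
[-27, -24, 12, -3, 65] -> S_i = Random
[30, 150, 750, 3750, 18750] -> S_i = 30*5^i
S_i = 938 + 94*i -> [938, 1032, 1126, 1220, 1314]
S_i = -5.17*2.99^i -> [-5.17, -15.46, -46.22, -138.2, -413.21]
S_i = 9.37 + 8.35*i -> [9.37, 17.72, 26.07, 34.42, 42.77]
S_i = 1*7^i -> [1, 7, 49, 343, 2401]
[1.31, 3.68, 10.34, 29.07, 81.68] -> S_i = 1.31*2.81^i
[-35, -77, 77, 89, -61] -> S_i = Random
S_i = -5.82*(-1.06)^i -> [-5.82, 6.17, -6.54, 6.93, -7.35]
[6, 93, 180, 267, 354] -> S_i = 6 + 87*i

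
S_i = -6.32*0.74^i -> [-6.32, -4.68, -3.46, -2.56, -1.9]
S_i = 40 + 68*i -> [40, 108, 176, 244, 312]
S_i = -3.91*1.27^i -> [-3.91, -4.97, -6.31, -8.01, -10.17]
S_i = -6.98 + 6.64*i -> [-6.98, -0.34, 6.3, 12.94, 19.58]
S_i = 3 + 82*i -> [3, 85, 167, 249, 331]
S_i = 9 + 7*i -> [9, 16, 23, 30, 37]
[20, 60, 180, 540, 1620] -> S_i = 20*3^i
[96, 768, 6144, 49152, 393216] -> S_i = 96*8^i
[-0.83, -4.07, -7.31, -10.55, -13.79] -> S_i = -0.83 + -3.24*i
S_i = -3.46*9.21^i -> [-3.46, -31.87, -293.49, -2703.06, -24895.14]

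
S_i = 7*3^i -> [7, 21, 63, 189, 567]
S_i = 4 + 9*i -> [4, 13, 22, 31, 40]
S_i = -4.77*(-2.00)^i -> [-4.77, 9.54, -19.08, 38.16, -76.32]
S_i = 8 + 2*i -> [8, 10, 12, 14, 16]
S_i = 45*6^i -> [45, 270, 1620, 9720, 58320]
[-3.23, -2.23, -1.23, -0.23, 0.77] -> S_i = -3.23 + 1.00*i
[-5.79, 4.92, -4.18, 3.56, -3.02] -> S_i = -5.79*(-0.85)^i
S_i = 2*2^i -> [2, 4, 8, 16, 32]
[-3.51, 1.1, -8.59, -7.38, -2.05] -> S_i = Random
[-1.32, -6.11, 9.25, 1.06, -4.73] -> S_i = Random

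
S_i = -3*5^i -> [-3, -15, -75, -375, -1875]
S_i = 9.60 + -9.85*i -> [9.6, -0.25, -10.1, -19.95, -29.8]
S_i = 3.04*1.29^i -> [3.04, 3.92, 5.06, 6.53, 8.42]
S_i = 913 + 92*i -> [913, 1005, 1097, 1189, 1281]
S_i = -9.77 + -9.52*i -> [-9.77, -19.29, -28.81, -38.33, -47.85]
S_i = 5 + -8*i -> [5, -3, -11, -19, -27]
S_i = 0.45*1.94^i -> [0.45, 0.87, 1.69, 3.29, 6.37]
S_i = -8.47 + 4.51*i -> [-8.47, -3.96, 0.55, 5.06, 9.57]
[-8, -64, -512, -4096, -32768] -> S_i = -8*8^i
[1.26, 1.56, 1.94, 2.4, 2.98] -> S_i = 1.26*1.24^i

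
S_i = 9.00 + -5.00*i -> [9.0, 4.0, -1.0, -6.0, -11.0]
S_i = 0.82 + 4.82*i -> [0.82, 5.64, 10.46, 15.28, 20.1]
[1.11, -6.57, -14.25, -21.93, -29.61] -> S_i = 1.11 + -7.68*i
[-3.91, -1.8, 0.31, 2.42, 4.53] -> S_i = -3.91 + 2.11*i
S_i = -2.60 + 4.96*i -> [-2.6, 2.36, 7.32, 12.28, 17.24]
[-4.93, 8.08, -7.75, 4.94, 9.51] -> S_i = Random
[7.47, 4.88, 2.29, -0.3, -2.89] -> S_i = 7.47 + -2.59*i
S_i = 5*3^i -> [5, 15, 45, 135, 405]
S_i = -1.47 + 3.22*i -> [-1.47, 1.75, 4.97, 8.19, 11.41]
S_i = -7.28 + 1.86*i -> [-7.28, -5.42, -3.56, -1.7, 0.16]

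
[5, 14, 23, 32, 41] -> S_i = 5 + 9*i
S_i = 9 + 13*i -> [9, 22, 35, 48, 61]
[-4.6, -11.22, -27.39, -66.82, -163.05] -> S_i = -4.60*2.44^i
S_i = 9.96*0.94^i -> [9.96, 9.36, 8.8, 8.27, 7.78]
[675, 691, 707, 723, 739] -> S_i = 675 + 16*i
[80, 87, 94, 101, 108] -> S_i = 80 + 7*i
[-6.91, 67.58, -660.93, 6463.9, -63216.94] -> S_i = -6.91*(-9.78)^i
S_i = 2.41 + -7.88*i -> [2.41, -5.47, -13.35, -21.23, -29.11]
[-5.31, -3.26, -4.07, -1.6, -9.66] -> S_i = Random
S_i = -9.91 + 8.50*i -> [-9.91, -1.41, 7.09, 15.59, 24.09]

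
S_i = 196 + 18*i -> [196, 214, 232, 250, 268]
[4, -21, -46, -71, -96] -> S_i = 4 + -25*i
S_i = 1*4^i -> [1, 4, 16, 64, 256]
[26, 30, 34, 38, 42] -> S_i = 26 + 4*i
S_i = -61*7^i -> [-61, -427, -2989, -20923, -146461]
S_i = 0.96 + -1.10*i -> [0.96, -0.14, -1.24, -2.34, -3.44]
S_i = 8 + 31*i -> [8, 39, 70, 101, 132]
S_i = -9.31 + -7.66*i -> [-9.31, -16.97, -24.63, -32.29, -39.95]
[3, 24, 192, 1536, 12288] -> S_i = 3*8^i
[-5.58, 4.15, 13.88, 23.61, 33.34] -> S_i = -5.58 + 9.73*i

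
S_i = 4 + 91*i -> [4, 95, 186, 277, 368]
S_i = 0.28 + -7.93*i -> [0.28, -7.65, -15.58, -23.51, -31.44]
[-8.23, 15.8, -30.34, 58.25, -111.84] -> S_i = -8.23*(-1.92)^i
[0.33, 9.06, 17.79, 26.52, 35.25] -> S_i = 0.33 + 8.73*i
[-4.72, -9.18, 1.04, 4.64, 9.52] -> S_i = Random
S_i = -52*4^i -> [-52, -208, -832, -3328, -13312]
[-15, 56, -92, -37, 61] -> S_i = Random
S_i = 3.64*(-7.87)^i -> [3.64, -28.65, 225.45, -1774.29, 13963.69]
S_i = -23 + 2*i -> [-23, -21, -19, -17, -15]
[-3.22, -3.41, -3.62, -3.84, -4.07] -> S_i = -3.22*1.06^i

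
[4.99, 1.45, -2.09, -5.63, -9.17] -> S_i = 4.99 + -3.54*i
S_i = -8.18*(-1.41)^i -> [-8.18, 11.53, -16.26, 22.93, -32.33]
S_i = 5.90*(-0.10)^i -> [5.9, -0.59, 0.06, -0.01, 0.0]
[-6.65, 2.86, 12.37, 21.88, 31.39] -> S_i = -6.65 + 9.51*i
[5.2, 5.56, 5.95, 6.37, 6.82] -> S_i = 5.20*1.07^i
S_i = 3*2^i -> [3, 6, 12, 24, 48]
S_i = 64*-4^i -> [64, -256, 1024, -4096, 16384]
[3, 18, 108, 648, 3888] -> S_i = 3*6^i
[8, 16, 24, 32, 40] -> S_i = 8 + 8*i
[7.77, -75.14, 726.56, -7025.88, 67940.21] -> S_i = 7.77*(-9.67)^i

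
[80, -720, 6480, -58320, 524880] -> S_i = 80*-9^i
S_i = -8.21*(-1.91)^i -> [-8.21, 15.68, -29.95, 57.21, -109.26]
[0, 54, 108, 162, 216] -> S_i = 0 + 54*i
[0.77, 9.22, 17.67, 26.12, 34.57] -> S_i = 0.77 + 8.45*i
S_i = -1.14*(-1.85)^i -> [-1.14, 2.11, -3.9, 7.22, -13.35]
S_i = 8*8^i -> [8, 64, 512, 4096, 32768]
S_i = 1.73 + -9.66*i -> [1.73, -7.93, -17.59, -27.25, -36.91]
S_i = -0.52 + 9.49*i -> [-0.52, 8.97, 18.46, 27.95, 37.44]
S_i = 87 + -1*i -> [87, 86, 85, 84, 83]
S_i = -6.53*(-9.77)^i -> [-6.53, 63.8, -623.31, 6089.71, -59496.5]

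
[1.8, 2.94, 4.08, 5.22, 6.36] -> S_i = 1.80 + 1.14*i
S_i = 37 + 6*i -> [37, 43, 49, 55, 61]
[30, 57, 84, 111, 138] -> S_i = 30 + 27*i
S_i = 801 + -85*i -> [801, 716, 631, 546, 461]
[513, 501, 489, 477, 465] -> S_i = 513 + -12*i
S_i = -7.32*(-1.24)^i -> [-7.32, 9.08, -11.26, 13.96, -17.31]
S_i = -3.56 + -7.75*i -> [-3.56, -11.31, -19.06, -26.81, -34.56]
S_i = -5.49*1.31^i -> [-5.49, -7.19, -9.42, -12.34, -16.17]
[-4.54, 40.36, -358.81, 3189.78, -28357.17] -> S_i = -4.54*(-8.89)^i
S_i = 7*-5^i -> [7, -35, 175, -875, 4375]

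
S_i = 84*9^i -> [84, 756, 6804, 61236, 551124]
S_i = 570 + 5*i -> [570, 575, 580, 585, 590]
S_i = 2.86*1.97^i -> [2.86, 5.63, 11.1, 21.87, 43.08]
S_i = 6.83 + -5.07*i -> [6.83, 1.76, -3.31, -8.38, -13.45]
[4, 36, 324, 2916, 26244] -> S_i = 4*9^i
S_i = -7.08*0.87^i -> [-7.08, -6.16, -5.36, -4.66, -4.06]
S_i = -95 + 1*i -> [-95, -94, -93, -92, -91]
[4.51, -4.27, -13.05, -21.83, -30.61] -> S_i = 4.51 + -8.78*i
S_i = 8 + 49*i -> [8, 57, 106, 155, 204]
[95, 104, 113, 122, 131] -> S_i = 95 + 9*i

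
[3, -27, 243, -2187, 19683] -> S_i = 3*-9^i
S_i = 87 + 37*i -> [87, 124, 161, 198, 235]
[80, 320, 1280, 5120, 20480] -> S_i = 80*4^i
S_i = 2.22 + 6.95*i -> [2.22, 9.17, 16.12, 23.07, 30.02]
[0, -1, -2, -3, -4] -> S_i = 0 + -1*i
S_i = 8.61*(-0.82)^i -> [8.61, -7.06, 5.79, -4.75, 3.89]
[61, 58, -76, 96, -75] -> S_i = Random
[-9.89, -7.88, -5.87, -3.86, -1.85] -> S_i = -9.89 + 2.01*i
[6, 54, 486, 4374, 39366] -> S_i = 6*9^i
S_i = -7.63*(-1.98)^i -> [-7.63, 15.11, -29.91, 59.23, -117.27]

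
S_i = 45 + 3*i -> [45, 48, 51, 54, 57]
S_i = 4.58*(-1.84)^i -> [4.58, -8.43, 15.51, -28.53, 52.5]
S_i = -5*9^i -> [-5, -45, -405, -3645, -32805]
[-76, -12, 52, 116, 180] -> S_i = -76 + 64*i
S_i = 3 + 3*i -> [3, 6, 9, 12, 15]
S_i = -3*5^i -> [-3, -15, -75, -375, -1875]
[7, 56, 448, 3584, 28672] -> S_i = 7*8^i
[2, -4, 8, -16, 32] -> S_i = 2*-2^i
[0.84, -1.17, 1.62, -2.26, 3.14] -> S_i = 0.84*(-1.39)^i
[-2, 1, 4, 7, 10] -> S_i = -2 + 3*i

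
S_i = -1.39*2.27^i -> [-1.39, -3.16, -7.16, -16.26, -36.91]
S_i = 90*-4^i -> [90, -360, 1440, -5760, 23040]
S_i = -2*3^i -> [-2, -6, -18, -54, -162]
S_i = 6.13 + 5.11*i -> [6.13, 11.24, 16.35, 21.46, 26.57]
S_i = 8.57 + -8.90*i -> [8.57, -0.33, -9.23, -18.13, -27.03]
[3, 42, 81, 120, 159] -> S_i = 3 + 39*i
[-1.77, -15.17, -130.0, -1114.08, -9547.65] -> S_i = -1.77*8.57^i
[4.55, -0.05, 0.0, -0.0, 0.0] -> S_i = 4.55*(-0.01)^i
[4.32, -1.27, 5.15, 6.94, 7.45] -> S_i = Random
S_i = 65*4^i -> [65, 260, 1040, 4160, 16640]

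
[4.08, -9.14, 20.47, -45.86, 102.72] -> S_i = 4.08*(-2.24)^i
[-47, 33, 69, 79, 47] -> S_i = Random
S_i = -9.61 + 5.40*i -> [-9.61, -4.21, 1.19, 6.59, 11.99]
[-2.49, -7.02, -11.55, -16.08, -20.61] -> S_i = -2.49 + -4.53*i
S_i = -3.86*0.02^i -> [-3.86, -0.08, -0.0, -0.0, -0.0]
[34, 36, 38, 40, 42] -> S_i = 34 + 2*i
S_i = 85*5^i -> [85, 425, 2125, 10625, 53125]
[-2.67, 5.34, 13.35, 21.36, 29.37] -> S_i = -2.67 + 8.01*i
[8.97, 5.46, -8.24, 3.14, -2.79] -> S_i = Random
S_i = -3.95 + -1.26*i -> [-3.95, -5.21, -6.47, -7.73, -8.99]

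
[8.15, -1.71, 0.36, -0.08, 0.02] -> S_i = 8.15*(-0.21)^i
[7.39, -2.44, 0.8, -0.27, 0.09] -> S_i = 7.39*(-0.33)^i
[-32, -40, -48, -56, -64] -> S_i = -32 + -8*i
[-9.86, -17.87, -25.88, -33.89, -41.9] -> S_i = -9.86 + -8.01*i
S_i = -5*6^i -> [-5, -30, -180, -1080, -6480]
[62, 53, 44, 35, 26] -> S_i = 62 + -9*i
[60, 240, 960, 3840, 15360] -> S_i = 60*4^i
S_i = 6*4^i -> [6, 24, 96, 384, 1536]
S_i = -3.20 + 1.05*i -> [-3.2, -2.15, -1.1, -0.05, 1.0]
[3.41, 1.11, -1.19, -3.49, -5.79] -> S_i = 3.41 + -2.30*i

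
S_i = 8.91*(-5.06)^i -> [8.91, -45.08, 228.13, -1154.33, 5840.9]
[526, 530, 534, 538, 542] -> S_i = 526 + 4*i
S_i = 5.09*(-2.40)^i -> [5.09, -12.22, 29.32, -70.36, 168.87]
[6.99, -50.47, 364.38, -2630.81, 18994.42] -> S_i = 6.99*(-7.22)^i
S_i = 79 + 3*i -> [79, 82, 85, 88, 91]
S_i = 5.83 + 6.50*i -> [5.83, 12.33, 18.83, 25.33, 31.83]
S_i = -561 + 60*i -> [-561, -501, -441, -381, -321]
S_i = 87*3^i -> [87, 261, 783, 2349, 7047]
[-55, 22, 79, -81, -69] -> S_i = Random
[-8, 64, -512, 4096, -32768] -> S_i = -8*-8^i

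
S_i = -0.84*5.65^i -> [-0.84, -4.75, -26.81, -151.5, -856.0]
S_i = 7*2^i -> [7, 14, 28, 56, 112]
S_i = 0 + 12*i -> [0, 12, 24, 36, 48]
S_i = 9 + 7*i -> [9, 16, 23, 30, 37]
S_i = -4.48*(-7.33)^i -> [-4.48, 32.84, -240.71, 1764.37, -12932.84]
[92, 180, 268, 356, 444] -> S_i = 92 + 88*i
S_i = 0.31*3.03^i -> [0.31, 0.94, 2.85, 8.62, 26.13]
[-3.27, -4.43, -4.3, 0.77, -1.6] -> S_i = Random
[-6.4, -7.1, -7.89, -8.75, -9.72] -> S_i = -6.40*1.11^i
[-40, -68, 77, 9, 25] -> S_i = Random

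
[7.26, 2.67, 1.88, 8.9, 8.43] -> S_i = Random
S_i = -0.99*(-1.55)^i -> [-0.99, 1.53, -2.38, 3.69, -5.71]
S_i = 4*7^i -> [4, 28, 196, 1372, 9604]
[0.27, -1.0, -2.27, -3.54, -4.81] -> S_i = 0.27 + -1.27*i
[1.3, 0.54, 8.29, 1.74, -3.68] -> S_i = Random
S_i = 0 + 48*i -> [0, 48, 96, 144, 192]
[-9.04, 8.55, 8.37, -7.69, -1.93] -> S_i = Random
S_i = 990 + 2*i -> [990, 992, 994, 996, 998]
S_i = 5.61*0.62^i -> [5.61, 3.48, 2.16, 1.34, 0.83]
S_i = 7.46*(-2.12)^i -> [7.46, -15.82, 33.53, -71.08, 150.69]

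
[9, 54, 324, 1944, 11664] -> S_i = 9*6^i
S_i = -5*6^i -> [-5, -30, -180, -1080, -6480]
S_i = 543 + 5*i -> [543, 548, 553, 558, 563]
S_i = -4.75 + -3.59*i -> [-4.75, -8.34, -11.93, -15.52, -19.11]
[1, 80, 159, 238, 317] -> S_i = 1 + 79*i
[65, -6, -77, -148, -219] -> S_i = 65 + -71*i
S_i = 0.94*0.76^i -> [0.94, 0.71, 0.54, 0.41, 0.31]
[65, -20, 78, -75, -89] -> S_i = Random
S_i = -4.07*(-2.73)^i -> [-4.07, 11.11, -30.33, 82.81, -226.07]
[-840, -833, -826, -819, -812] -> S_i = -840 + 7*i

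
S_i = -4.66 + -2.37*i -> [-4.66, -7.03, -9.4, -11.77, -14.14]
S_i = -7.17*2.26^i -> [-7.17, -16.2, -36.62, -82.76, -187.05]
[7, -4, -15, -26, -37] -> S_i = 7 + -11*i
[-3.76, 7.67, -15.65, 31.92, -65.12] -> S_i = -3.76*(-2.04)^i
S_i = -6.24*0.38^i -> [-6.24, -2.37, -0.9, -0.34, -0.13]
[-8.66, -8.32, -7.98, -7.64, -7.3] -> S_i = -8.66 + 0.34*i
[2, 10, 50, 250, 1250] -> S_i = 2*5^i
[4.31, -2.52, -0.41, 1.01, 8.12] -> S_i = Random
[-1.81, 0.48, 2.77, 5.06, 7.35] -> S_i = -1.81 + 2.29*i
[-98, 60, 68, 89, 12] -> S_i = Random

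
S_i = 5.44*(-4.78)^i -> [5.44, -26.0, 124.3, -594.13, 2839.95]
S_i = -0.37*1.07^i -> [-0.37, -0.4, -0.42, -0.45, -0.48]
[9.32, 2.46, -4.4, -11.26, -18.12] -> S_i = 9.32 + -6.86*i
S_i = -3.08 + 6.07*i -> [-3.08, 2.99, 9.06, 15.13, 21.2]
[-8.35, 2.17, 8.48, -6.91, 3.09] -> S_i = Random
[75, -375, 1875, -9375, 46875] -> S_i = 75*-5^i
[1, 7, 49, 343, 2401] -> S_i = 1*7^i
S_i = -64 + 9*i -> [-64, -55, -46, -37, -28]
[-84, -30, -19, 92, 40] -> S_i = Random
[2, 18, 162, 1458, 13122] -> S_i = 2*9^i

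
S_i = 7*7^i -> [7, 49, 343, 2401, 16807]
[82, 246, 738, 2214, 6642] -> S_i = 82*3^i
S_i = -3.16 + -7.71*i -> [-3.16, -10.87, -18.58, -26.29, -34.0]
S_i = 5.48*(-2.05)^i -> [5.48, -11.23, 23.03, -47.21, 96.78]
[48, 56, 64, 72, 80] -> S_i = 48 + 8*i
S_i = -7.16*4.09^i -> [-7.16, -29.28, -119.77, -489.87, -2003.58]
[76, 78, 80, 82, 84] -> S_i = 76 + 2*i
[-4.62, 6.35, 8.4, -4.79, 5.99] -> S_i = Random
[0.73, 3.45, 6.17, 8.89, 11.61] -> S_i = 0.73 + 2.72*i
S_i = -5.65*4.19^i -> [-5.65, -23.67, -99.19, -415.61, -1741.42]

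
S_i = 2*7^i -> [2, 14, 98, 686, 4802]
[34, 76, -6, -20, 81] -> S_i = Random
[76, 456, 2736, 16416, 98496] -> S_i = 76*6^i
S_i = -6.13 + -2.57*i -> [-6.13, -8.7, -11.27, -13.84, -16.41]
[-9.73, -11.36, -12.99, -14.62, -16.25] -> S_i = -9.73 + -1.63*i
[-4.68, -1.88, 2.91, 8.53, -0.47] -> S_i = Random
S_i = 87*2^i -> [87, 174, 348, 696, 1392]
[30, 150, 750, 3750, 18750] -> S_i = 30*5^i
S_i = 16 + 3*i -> [16, 19, 22, 25, 28]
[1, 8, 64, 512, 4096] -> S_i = 1*8^i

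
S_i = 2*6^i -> [2, 12, 72, 432, 2592]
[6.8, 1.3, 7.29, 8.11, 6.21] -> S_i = Random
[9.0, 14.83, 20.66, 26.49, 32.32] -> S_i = 9.00 + 5.83*i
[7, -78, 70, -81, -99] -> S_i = Random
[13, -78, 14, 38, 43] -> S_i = Random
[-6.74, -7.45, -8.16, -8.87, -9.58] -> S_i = -6.74 + -0.71*i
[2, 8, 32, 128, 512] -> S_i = 2*4^i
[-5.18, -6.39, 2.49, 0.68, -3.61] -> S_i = Random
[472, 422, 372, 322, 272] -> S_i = 472 + -50*i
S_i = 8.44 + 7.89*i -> [8.44, 16.33, 24.22, 32.11, 40.0]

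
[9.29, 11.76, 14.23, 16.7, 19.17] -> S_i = 9.29 + 2.47*i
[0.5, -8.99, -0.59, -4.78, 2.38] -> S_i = Random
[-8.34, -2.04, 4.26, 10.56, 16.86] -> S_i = -8.34 + 6.30*i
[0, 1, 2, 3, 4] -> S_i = 0 + 1*i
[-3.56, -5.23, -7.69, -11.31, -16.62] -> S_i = -3.56*1.47^i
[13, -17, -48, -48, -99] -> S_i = Random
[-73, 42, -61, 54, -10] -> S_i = Random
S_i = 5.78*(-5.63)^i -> [5.78, -32.54, 183.21, -1031.46, 5807.13]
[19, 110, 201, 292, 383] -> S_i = 19 + 91*i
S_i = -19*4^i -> [-19, -76, -304, -1216, -4864]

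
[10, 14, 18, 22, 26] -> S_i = 10 + 4*i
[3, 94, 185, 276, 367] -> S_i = 3 + 91*i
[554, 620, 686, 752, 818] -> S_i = 554 + 66*i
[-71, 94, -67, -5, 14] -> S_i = Random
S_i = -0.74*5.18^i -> [-0.74, -3.83, -19.86, -102.85, -532.78]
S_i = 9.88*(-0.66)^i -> [9.88, -6.52, 4.3, -2.84, 1.87]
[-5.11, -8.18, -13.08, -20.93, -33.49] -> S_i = -5.11*1.60^i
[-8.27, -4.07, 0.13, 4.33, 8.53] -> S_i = -8.27 + 4.20*i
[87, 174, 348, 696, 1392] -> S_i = 87*2^i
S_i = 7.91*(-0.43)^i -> [7.91, -3.4, 1.46, -0.63, 0.27]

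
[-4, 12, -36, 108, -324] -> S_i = -4*-3^i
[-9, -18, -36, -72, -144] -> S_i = -9*2^i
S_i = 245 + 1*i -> [245, 246, 247, 248, 249]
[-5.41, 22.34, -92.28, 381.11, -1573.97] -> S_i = -5.41*(-4.13)^i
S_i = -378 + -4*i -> [-378, -382, -386, -390, -394]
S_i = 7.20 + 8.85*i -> [7.2, 16.05, 24.9, 33.75, 42.6]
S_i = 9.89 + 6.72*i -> [9.89, 16.61, 23.33, 30.05, 36.77]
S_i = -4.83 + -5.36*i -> [-4.83, -10.19, -15.55, -20.91, -26.27]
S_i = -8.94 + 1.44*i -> [-8.94, -7.5, -6.06, -4.62, -3.18]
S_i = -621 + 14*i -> [-621, -607, -593, -579, -565]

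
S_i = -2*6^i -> [-2, -12, -72, -432, -2592]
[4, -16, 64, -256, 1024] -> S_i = 4*-4^i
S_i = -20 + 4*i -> [-20, -16, -12, -8, -4]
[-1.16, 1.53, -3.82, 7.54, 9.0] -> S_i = Random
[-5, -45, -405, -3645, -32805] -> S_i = -5*9^i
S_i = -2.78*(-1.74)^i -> [-2.78, 4.84, -8.42, 14.65, -25.48]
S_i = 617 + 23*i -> [617, 640, 663, 686, 709]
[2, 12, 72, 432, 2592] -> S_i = 2*6^i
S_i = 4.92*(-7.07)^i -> [4.92, -34.78, 245.93, -1738.69, 12292.57]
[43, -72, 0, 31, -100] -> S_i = Random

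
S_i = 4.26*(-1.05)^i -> [4.26, -4.47, 4.7, -4.93, 5.18]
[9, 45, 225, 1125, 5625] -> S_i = 9*5^i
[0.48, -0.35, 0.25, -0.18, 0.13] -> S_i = 0.48*(-0.72)^i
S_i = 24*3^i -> [24, 72, 216, 648, 1944]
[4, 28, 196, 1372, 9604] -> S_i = 4*7^i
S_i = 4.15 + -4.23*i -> [4.15, -0.08, -4.31, -8.54, -12.77]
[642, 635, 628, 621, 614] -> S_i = 642 + -7*i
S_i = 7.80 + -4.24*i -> [7.8, 3.56, -0.68, -4.92, -9.16]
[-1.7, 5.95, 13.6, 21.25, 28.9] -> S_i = -1.70 + 7.65*i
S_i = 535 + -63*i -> [535, 472, 409, 346, 283]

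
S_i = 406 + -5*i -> [406, 401, 396, 391, 386]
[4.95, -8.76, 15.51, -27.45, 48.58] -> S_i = 4.95*(-1.77)^i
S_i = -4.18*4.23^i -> [-4.18, -17.68, -74.79, -316.37, -1338.25]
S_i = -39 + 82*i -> [-39, 43, 125, 207, 289]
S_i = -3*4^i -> [-3, -12, -48, -192, -768]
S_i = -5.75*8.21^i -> [-5.75, -47.21, -387.57, -3181.98, -26124.05]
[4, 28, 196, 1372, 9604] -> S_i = 4*7^i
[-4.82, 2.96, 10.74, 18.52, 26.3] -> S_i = -4.82 + 7.78*i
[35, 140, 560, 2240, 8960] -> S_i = 35*4^i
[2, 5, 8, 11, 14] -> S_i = 2 + 3*i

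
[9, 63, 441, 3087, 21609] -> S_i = 9*7^i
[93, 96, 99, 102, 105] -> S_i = 93 + 3*i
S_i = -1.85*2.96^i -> [-1.85, -5.48, -16.21, -47.98, -142.02]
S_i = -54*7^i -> [-54, -378, -2646, -18522, -129654]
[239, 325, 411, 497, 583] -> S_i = 239 + 86*i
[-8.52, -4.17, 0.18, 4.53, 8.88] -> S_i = -8.52 + 4.35*i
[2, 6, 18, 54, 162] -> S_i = 2*3^i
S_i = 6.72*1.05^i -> [6.72, 7.06, 7.41, 7.78, 8.17]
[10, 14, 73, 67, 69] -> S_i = Random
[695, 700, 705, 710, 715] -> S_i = 695 + 5*i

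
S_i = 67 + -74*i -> [67, -7, -81, -155, -229]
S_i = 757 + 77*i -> [757, 834, 911, 988, 1065]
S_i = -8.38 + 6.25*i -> [-8.38, -2.13, 4.12, 10.37, 16.62]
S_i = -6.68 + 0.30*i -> [-6.68, -6.38, -6.08, -5.78, -5.48]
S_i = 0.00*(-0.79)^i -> [0.0, -0.0, 0.0, -0.0, 0.0]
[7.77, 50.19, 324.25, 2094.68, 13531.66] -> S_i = 7.77*6.46^i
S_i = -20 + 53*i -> [-20, 33, 86, 139, 192]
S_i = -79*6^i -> [-79, -474, -2844, -17064, -102384]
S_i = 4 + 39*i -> [4, 43, 82, 121, 160]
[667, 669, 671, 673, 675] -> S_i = 667 + 2*i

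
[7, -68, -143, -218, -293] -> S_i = 7 + -75*i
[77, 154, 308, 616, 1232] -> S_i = 77*2^i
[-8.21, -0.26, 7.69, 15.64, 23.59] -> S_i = -8.21 + 7.95*i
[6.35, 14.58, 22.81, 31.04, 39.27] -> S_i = 6.35 + 8.23*i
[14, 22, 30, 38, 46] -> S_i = 14 + 8*i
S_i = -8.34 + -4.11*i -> [-8.34, -12.45, -16.56, -20.67, -24.78]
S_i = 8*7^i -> [8, 56, 392, 2744, 19208]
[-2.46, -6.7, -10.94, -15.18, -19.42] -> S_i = -2.46 + -4.24*i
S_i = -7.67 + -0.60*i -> [-7.67, -8.27, -8.87, -9.47, -10.07]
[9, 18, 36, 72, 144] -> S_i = 9*2^i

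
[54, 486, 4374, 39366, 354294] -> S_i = 54*9^i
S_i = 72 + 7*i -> [72, 79, 86, 93, 100]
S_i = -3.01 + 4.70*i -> [-3.01, 1.69, 6.39, 11.09, 15.79]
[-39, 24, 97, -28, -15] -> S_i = Random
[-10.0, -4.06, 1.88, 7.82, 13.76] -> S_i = -10.00 + 5.94*i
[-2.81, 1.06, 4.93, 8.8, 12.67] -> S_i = -2.81 + 3.87*i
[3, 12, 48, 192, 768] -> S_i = 3*4^i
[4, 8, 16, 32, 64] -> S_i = 4*2^i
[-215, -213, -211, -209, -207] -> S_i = -215 + 2*i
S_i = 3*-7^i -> [3, -21, 147, -1029, 7203]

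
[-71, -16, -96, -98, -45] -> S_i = Random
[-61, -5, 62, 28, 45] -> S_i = Random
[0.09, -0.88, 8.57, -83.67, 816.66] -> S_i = 0.09*(-9.76)^i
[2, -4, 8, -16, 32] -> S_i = 2*-2^i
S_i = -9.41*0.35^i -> [-9.41, -3.29, -1.15, -0.4, -0.14]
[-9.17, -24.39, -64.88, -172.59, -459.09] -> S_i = -9.17*2.66^i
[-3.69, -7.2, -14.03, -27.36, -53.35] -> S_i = -3.69*1.95^i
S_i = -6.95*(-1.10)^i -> [-6.95, 7.64, -8.41, 9.25, -10.18]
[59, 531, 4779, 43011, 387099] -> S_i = 59*9^i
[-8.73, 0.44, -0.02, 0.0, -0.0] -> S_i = -8.73*(-0.05)^i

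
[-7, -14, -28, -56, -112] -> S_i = -7*2^i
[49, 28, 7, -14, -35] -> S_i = 49 + -21*i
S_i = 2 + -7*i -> [2, -5, -12, -19, -26]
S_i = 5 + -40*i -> [5, -35, -75, -115, -155]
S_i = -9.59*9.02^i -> [-9.59, -86.5, -780.25, -7037.82, -63481.15]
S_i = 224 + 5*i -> [224, 229, 234, 239, 244]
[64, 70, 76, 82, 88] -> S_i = 64 + 6*i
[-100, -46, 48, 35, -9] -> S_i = Random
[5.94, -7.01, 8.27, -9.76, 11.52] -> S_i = 5.94*(-1.18)^i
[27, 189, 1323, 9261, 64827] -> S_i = 27*7^i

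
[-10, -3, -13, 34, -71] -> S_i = Random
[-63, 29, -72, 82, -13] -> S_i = Random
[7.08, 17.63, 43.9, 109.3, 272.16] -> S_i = 7.08*2.49^i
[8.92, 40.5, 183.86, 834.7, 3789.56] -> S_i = 8.92*4.54^i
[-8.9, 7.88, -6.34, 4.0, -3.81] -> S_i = Random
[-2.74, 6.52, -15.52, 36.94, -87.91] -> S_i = -2.74*(-2.38)^i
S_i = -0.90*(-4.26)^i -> [-0.9, 3.83, -16.33, 69.58, -296.4]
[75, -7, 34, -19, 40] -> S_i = Random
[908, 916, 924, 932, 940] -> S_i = 908 + 8*i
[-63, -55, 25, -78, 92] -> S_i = Random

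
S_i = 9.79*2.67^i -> [9.79, 26.14, 69.79, 186.34, 497.54]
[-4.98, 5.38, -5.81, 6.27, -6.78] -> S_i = -4.98*(-1.08)^i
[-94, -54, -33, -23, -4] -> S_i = Random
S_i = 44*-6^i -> [44, -264, 1584, -9504, 57024]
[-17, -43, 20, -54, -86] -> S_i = Random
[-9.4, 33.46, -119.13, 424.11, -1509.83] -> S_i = -9.40*(-3.56)^i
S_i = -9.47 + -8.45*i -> [-9.47, -17.92, -26.37, -34.82, -43.27]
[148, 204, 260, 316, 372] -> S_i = 148 + 56*i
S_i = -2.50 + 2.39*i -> [-2.5, -0.11, 2.28, 4.67, 7.06]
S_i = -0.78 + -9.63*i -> [-0.78, -10.41, -20.04, -29.67, -39.3]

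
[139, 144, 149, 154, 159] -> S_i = 139 + 5*i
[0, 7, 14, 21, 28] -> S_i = 0 + 7*i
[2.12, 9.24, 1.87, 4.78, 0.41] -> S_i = Random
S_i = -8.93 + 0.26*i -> [-8.93, -8.67, -8.41, -8.15, -7.89]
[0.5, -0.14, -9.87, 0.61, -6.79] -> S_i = Random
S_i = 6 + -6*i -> [6, 0, -6, -12, -18]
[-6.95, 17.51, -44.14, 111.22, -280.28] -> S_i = -6.95*(-2.52)^i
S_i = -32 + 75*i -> [-32, 43, 118, 193, 268]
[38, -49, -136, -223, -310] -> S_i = 38 + -87*i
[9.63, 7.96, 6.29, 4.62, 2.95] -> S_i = 9.63 + -1.67*i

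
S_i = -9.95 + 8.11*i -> [-9.95, -1.84, 6.27, 14.38, 22.49]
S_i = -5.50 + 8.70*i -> [-5.5, 3.2, 11.9, 20.6, 29.3]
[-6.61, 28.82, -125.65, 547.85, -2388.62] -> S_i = -6.61*(-4.36)^i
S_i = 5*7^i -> [5, 35, 245, 1715, 12005]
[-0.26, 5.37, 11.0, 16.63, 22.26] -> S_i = -0.26 + 5.63*i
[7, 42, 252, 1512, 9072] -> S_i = 7*6^i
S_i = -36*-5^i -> [-36, 180, -900, 4500, -22500]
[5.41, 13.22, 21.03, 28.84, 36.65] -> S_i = 5.41 + 7.81*i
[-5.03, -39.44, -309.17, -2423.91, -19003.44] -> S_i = -5.03*7.84^i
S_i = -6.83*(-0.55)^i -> [-6.83, 3.76, -2.07, 1.14, -0.62]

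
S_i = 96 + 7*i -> [96, 103, 110, 117, 124]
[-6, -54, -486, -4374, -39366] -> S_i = -6*9^i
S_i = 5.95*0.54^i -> [5.95, 3.21, 1.74, 0.94, 0.51]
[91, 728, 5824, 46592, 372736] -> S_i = 91*8^i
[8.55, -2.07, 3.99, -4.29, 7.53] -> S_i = Random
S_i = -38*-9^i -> [-38, 342, -3078, 27702, -249318]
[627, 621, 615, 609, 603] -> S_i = 627 + -6*i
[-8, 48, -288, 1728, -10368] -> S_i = -8*-6^i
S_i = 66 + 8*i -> [66, 74, 82, 90, 98]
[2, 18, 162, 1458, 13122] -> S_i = 2*9^i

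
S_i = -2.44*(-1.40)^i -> [-2.44, 3.42, -4.78, 6.7, -9.37]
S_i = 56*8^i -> [56, 448, 3584, 28672, 229376]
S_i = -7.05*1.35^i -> [-7.05, -9.52, -12.85, -17.35, -23.42]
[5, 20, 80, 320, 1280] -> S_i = 5*4^i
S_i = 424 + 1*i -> [424, 425, 426, 427, 428]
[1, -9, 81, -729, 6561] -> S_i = 1*-9^i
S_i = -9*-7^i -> [-9, 63, -441, 3087, -21609]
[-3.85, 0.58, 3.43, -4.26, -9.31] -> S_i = Random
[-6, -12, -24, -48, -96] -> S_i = -6*2^i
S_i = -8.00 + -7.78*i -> [-8.0, -15.78, -23.56, -31.34, -39.12]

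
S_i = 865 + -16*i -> [865, 849, 833, 817, 801]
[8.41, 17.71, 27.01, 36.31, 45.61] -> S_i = 8.41 + 9.30*i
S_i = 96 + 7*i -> [96, 103, 110, 117, 124]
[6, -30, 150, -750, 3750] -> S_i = 6*-5^i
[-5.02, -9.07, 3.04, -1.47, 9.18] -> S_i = Random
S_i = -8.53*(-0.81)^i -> [-8.53, 6.91, -5.6, 4.53, -3.67]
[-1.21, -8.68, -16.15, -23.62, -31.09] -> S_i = -1.21 + -7.47*i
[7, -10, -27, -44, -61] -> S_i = 7 + -17*i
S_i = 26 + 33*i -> [26, 59, 92, 125, 158]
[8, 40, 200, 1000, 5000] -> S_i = 8*5^i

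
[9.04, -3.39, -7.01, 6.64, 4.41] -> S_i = Random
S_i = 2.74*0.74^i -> [2.74, 2.03, 1.5, 1.11, 0.82]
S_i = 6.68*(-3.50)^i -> [6.68, -23.38, 81.83, -286.4, 1002.42]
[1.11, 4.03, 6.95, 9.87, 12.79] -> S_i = 1.11 + 2.92*i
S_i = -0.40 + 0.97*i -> [-0.4, 0.57, 1.54, 2.51, 3.48]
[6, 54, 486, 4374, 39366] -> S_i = 6*9^i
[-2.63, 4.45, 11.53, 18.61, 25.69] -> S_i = -2.63 + 7.08*i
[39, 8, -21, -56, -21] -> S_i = Random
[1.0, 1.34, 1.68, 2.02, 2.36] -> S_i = 1.00 + 0.34*i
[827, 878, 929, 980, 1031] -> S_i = 827 + 51*i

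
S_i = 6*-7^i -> [6, -42, 294, -2058, 14406]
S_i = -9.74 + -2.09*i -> [-9.74, -11.83, -13.92, -16.01, -18.1]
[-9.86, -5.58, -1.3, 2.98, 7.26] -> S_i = -9.86 + 4.28*i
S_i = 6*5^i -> [6, 30, 150, 750, 3750]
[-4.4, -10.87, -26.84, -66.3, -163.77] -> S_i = -4.40*2.47^i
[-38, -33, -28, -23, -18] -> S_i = -38 + 5*i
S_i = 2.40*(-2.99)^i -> [2.4, -7.18, 21.46, -64.15, 191.82]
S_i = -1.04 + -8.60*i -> [-1.04, -9.64, -18.24, -26.84, -35.44]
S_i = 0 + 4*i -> [0, 4, 8, 12, 16]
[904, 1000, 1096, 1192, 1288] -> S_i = 904 + 96*i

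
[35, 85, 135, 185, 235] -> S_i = 35 + 50*i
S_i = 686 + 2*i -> [686, 688, 690, 692, 694]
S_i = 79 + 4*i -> [79, 83, 87, 91, 95]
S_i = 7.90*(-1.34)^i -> [7.9, -10.59, 14.19, -19.01, 25.47]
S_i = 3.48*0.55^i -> [3.48, 1.91, 1.05, 0.58, 0.32]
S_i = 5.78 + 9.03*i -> [5.78, 14.81, 23.84, 32.87, 41.9]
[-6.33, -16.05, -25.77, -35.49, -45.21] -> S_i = -6.33 + -9.72*i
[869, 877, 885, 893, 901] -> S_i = 869 + 8*i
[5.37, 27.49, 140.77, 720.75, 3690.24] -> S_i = 5.37*5.12^i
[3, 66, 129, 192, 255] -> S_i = 3 + 63*i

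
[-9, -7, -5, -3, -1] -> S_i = -9 + 2*i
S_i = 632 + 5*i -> [632, 637, 642, 647, 652]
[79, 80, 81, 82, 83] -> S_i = 79 + 1*i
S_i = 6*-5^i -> [6, -30, 150, -750, 3750]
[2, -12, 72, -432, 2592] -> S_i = 2*-6^i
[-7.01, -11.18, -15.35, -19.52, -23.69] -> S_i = -7.01 + -4.17*i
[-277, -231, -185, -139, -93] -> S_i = -277 + 46*i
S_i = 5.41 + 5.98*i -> [5.41, 11.39, 17.37, 23.35, 29.33]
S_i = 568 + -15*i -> [568, 553, 538, 523, 508]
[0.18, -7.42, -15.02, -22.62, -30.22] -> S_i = 0.18 + -7.60*i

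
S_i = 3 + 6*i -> [3, 9, 15, 21, 27]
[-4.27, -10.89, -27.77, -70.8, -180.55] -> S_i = -4.27*2.55^i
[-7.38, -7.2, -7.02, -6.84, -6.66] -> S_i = -7.38 + 0.18*i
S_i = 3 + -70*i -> [3, -67, -137, -207, -277]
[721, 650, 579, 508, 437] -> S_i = 721 + -71*i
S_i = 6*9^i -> [6, 54, 486, 4374, 39366]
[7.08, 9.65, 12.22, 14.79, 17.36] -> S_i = 7.08 + 2.57*i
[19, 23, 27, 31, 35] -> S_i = 19 + 4*i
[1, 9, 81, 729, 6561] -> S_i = 1*9^i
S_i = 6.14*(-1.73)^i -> [6.14, -10.62, 18.38, -31.79, 55.0]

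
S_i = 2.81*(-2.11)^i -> [2.81, -5.93, 12.51, -26.4, 55.7]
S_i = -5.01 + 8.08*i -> [-5.01, 3.07, 11.15, 19.23, 27.31]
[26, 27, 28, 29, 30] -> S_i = 26 + 1*i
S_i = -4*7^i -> [-4, -28, -196, -1372, -9604]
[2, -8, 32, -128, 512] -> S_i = 2*-4^i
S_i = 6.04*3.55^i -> [6.04, 21.44, 76.12, 270.22, 959.29]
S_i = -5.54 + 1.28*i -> [-5.54, -4.26, -2.98, -1.7, -0.42]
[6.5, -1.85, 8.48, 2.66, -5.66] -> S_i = Random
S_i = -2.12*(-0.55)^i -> [-2.12, 1.17, -0.64, 0.35, -0.19]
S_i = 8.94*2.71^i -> [8.94, 24.23, 65.66, 177.93, 482.19]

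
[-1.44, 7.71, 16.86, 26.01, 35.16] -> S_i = -1.44 + 9.15*i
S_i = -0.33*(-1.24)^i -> [-0.33, 0.41, -0.51, 0.63, -0.78]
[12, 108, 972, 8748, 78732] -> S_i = 12*9^i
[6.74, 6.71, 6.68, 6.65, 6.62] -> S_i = 6.74 + -0.03*i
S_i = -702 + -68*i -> [-702, -770, -838, -906, -974]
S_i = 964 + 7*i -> [964, 971, 978, 985, 992]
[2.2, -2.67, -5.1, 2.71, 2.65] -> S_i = Random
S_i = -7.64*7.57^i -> [-7.64, -57.83, -437.81, -3314.22, -25088.63]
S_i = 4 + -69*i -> [4, -65, -134, -203, -272]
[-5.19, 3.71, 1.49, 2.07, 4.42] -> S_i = Random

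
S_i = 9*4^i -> [9, 36, 144, 576, 2304]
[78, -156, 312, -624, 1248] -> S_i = 78*-2^i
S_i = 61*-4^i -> [61, -244, 976, -3904, 15616]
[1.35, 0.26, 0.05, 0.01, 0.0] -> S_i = 1.35*0.19^i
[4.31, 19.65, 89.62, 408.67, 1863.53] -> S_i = 4.31*4.56^i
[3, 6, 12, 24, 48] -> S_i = 3*2^i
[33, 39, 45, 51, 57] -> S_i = 33 + 6*i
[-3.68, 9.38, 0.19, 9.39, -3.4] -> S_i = Random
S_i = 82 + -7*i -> [82, 75, 68, 61, 54]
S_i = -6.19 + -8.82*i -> [-6.19, -15.01, -23.83, -32.65, -41.47]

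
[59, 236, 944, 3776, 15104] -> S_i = 59*4^i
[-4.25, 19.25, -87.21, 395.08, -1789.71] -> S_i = -4.25*(-4.53)^i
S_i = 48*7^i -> [48, 336, 2352, 16464, 115248]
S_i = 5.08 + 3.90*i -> [5.08, 8.98, 12.88, 16.78, 20.68]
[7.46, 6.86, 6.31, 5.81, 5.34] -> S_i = 7.46*0.92^i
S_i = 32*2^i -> [32, 64, 128, 256, 512]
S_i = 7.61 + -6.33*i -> [7.61, 1.28, -5.05, -11.38, -17.71]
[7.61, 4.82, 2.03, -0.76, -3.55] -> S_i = 7.61 + -2.79*i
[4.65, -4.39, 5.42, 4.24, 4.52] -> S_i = Random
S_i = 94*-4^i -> [94, -376, 1504, -6016, 24064]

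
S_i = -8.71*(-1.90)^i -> [-8.71, 16.55, -31.44, 59.74, -113.51]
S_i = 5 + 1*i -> [5, 6, 7, 8, 9]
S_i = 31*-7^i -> [31, -217, 1519, -10633, 74431]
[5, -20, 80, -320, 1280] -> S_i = 5*-4^i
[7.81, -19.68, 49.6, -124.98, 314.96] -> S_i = 7.81*(-2.52)^i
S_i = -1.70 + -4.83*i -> [-1.7, -6.53, -11.36, -16.19, -21.02]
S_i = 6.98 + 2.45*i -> [6.98, 9.43, 11.88, 14.33, 16.78]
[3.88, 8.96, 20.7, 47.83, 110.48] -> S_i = 3.88*2.31^i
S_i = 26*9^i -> [26, 234, 2106, 18954, 170586]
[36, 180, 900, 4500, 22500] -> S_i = 36*5^i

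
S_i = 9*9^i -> [9, 81, 729, 6561, 59049]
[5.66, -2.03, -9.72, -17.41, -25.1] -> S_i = 5.66 + -7.69*i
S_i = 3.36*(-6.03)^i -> [3.36, -20.26, 122.17, -736.7, 4442.31]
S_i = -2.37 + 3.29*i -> [-2.37, 0.92, 4.21, 7.5, 10.79]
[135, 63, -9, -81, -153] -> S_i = 135 + -72*i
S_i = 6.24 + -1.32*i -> [6.24, 4.92, 3.6, 2.28, 0.96]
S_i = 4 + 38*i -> [4, 42, 80, 118, 156]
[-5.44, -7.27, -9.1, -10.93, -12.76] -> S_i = -5.44 + -1.83*i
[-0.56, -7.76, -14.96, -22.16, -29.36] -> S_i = -0.56 + -7.20*i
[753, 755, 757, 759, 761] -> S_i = 753 + 2*i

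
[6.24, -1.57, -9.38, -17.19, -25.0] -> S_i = 6.24 + -7.81*i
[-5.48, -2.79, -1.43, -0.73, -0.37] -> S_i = -5.48*0.51^i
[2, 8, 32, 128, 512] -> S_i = 2*4^i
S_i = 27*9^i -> [27, 243, 2187, 19683, 177147]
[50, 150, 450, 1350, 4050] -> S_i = 50*3^i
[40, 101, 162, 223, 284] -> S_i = 40 + 61*i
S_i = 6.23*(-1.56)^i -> [6.23, -9.72, 15.16, -23.65, 36.9]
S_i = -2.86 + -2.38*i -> [-2.86, -5.24, -7.62, -10.0, -12.38]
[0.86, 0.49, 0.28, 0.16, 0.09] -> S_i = 0.86*0.57^i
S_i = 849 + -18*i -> [849, 831, 813, 795, 777]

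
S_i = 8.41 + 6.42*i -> [8.41, 14.83, 21.25, 27.67, 34.09]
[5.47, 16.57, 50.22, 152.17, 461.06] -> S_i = 5.47*3.03^i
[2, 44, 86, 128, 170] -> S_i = 2 + 42*i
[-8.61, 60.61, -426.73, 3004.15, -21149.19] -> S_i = -8.61*(-7.04)^i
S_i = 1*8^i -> [1, 8, 64, 512, 4096]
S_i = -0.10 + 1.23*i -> [-0.1, 1.13, 2.36, 3.59, 4.82]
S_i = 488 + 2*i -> [488, 490, 492, 494, 496]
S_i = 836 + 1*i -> [836, 837, 838, 839, 840]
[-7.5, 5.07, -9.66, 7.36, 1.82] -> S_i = Random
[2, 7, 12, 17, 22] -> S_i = 2 + 5*i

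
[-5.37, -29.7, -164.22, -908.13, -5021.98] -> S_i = -5.37*5.53^i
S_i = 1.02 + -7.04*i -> [1.02, -6.02, -13.06, -20.1, -27.14]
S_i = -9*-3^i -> [-9, 27, -81, 243, -729]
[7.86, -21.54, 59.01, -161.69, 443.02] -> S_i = 7.86*(-2.74)^i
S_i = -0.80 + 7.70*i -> [-0.8, 6.9, 14.6, 22.3, 30.0]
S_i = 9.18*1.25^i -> [9.18, 11.48, 14.34, 17.93, 22.41]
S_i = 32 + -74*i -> [32, -42, -116, -190, -264]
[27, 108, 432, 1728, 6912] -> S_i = 27*4^i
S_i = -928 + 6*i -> [-928, -922, -916, -910, -904]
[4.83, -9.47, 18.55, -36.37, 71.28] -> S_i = 4.83*(-1.96)^i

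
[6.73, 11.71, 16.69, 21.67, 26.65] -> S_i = 6.73 + 4.98*i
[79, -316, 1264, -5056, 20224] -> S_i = 79*-4^i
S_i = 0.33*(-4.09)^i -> [0.33, -1.35, 5.52, -22.58, 92.34]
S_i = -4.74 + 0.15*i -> [-4.74, -4.59, -4.44, -4.29, -4.14]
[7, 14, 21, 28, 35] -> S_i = 7 + 7*i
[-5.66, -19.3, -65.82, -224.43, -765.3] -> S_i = -5.66*3.41^i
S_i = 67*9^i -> [67, 603, 5427, 48843, 439587]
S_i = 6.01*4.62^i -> [6.01, 27.77, 128.28, 592.65, 2738.06]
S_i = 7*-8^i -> [7, -56, 448, -3584, 28672]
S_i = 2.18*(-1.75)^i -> [2.18, -3.82, 6.68, -11.68, 20.45]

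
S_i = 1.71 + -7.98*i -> [1.71, -6.27, -14.25, -22.23, -30.21]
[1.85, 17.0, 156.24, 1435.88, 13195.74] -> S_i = 1.85*9.19^i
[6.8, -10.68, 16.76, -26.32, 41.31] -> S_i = 6.80*(-1.57)^i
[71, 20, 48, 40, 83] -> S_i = Random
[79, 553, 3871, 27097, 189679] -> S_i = 79*7^i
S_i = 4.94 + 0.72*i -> [4.94, 5.66, 6.38, 7.1, 7.82]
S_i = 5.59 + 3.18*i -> [5.59, 8.77, 11.95, 15.13, 18.31]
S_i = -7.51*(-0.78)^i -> [-7.51, 5.86, -4.57, 3.56, -2.78]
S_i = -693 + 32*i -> [-693, -661, -629, -597, -565]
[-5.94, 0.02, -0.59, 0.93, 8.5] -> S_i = Random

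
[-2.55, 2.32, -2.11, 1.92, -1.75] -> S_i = -2.55*(-0.91)^i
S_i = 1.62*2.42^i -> [1.62, 3.92, 9.49, 22.96, 55.56]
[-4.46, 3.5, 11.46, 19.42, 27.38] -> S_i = -4.46 + 7.96*i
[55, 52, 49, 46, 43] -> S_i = 55 + -3*i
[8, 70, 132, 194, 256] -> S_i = 8 + 62*i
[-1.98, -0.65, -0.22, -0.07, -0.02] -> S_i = -1.98*0.33^i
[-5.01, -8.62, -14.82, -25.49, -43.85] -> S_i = -5.01*1.72^i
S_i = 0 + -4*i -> [0, -4, -8, -12, -16]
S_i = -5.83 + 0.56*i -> [-5.83, -5.27, -4.71, -4.15, -3.59]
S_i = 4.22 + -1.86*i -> [4.22, 2.36, 0.5, -1.36, -3.22]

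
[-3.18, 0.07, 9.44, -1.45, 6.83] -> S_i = Random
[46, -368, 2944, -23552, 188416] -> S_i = 46*-8^i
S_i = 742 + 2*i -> [742, 744, 746, 748, 750]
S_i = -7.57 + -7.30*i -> [-7.57, -14.87, -22.17, -29.47, -36.77]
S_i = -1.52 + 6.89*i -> [-1.52, 5.37, 12.26, 19.15, 26.04]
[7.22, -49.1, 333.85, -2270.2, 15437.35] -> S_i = 7.22*(-6.80)^i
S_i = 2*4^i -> [2, 8, 32, 128, 512]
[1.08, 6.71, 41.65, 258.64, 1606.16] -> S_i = 1.08*6.21^i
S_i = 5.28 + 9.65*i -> [5.28, 14.93, 24.58, 34.23, 43.88]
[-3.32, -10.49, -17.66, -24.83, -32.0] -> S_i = -3.32 + -7.17*i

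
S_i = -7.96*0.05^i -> [-7.96, -0.4, -0.02, -0.0, -0.0]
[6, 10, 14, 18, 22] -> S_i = 6 + 4*i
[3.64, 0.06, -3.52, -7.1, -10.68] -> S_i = 3.64 + -3.58*i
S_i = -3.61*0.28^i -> [-3.61, -1.01, -0.28, -0.08, -0.02]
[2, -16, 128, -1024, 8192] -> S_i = 2*-8^i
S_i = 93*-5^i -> [93, -465, 2325, -11625, 58125]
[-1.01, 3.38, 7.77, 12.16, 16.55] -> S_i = -1.01 + 4.39*i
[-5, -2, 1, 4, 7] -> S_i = -5 + 3*i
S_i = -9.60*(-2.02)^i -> [-9.6, 19.39, -39.17, 79.13, -159.84]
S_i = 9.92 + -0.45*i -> [9.92, 9.47, 9.02, 8.57, 8.12]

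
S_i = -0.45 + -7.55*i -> [-0.45, -8.0, -15.55, -23.1, -30.65]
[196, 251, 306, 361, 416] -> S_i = 196 + 55*i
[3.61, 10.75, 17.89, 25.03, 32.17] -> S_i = 3.61 + 7.14*i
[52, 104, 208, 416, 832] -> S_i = 52*2^i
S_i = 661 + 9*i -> [661, 670, 679, 688, 697]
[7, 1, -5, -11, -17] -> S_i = 7 + -6*i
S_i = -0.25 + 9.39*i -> [-0.25, 9.14, 18.53, 27.92, 37.31]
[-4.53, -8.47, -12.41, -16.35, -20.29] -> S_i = -4.53 + -3.94*i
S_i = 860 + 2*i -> [860, 862, 864, 866, 868]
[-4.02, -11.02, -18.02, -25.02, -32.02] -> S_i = -4.02 + -7.00*i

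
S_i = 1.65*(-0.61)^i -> [1.65, -1.01, 0.61, -0.37, 0.23]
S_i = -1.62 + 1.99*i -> [-1.62, 0.37, 2.36, 4.35, 6.34]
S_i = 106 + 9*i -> [106, 115, 124, 133, 142]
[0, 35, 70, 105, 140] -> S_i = 0 + 35*i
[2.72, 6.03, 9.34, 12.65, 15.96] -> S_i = 2.72 + 3.31*i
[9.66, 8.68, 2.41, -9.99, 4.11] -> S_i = Random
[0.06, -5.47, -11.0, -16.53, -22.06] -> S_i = 0.06 + -5.53*i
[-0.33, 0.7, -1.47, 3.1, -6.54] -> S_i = -0.33*(-2.11)^i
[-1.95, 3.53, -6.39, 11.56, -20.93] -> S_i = -1.95*(-1.81)^i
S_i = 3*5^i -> [3, 15, 75, 375, 1875]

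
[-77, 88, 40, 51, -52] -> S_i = Random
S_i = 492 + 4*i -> [492, 496, 500, 504, 508]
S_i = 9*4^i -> [9, 36, 144, 576, 2304]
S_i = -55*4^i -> [-55, -220, -880, -3520, -14080]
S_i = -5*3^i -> [-5, -15, -45, -135, -405]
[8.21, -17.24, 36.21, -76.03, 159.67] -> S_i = 8.21*(-2.10)^i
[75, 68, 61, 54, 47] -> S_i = 75 + -7*i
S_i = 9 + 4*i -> [9, 13, 17, 21, 25]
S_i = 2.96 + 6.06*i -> [2.96, 9.02, 15.08, 21.14, 27.2]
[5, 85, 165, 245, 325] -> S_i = 5 + 80*i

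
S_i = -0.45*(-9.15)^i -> [-0.45, 4.12, -37.68, 344.73, -3154.26]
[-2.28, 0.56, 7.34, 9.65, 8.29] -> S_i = Random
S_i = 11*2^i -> [11, 22, 44, 88, 176]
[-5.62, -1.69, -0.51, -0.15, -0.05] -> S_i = -5.62*0.30^i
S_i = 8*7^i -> [8, 56, 392, 2744, 19208]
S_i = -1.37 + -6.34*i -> [-1.37, -7.71, -14.05, -20.39, -26.73]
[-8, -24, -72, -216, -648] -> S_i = -8*3^i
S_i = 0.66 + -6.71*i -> [0.66, -6.05, -12.76, -19.47, -26.18]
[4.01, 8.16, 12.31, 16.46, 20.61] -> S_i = 4.01 + 4.15*i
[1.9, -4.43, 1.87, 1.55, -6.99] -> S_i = Random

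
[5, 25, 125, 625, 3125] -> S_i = 5*5^i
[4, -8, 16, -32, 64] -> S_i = 4*-2^i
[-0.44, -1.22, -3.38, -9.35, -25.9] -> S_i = -0.44*2.77^i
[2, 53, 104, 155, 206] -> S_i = 2 + 51*i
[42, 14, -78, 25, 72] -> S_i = Random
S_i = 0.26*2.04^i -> [0.26, 0.53, 1.08, 2.21, 4.5]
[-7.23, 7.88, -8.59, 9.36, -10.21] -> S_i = -7.23*(-1.09)^i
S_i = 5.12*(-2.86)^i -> [5.12, -14.64, 41.88, -119.78, 342.56]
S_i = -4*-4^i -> [-4, 16, -64, 256, -1024]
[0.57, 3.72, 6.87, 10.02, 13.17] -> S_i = 0.57 + 3.15*i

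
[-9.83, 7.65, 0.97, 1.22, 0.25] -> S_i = Random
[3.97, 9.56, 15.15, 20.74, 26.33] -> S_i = 3.97 + 5.59*i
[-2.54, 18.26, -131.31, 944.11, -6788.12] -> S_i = -2.54*(-7.19)^i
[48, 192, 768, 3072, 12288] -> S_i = 48*4^i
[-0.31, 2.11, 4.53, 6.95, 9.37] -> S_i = -0.31 + 2.42*i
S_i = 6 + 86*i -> [6, 92, 178, 264, 350]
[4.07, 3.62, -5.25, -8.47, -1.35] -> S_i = Random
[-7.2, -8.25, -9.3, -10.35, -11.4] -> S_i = -7.20 + -1.05*i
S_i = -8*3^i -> [-8, -24, -72, -216, -648]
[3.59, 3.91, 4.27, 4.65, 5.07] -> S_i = 3.59*1.09^i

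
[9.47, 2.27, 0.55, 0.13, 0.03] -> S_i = 9.47*0.24^i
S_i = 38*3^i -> [38, 114, 342, 1026, 3078]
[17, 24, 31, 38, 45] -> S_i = 17 + 7*i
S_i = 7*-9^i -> [7, -63, 567, -5103, 45927]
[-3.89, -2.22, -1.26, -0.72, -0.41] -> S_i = -3.89*0.57^i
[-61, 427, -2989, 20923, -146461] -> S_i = -61*-7^i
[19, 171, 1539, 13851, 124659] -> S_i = 19*9^i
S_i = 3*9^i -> [3, 27, 243, 2187, 19683]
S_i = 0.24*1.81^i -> [0.24, 0.43, 0.79, 1.42, 2.58]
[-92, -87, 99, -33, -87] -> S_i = Random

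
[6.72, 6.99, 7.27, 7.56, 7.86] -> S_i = 6.72*1.04^i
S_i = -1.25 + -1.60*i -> [-1.25, -2.85, -4.45, -6.05, -7.65]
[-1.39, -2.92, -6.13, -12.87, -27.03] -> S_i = -1.39*2.10^i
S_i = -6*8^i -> [-6, -48, -384, -3072, -24576]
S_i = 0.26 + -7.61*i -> [0.26, -7.35, -14.96, -22.57, -30.18]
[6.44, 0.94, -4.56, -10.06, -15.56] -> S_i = 6.44 + -5.50*i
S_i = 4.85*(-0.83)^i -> [4.85, -4.03, 3.34, -2.77, 2.3]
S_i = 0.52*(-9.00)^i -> [0.52, -4.68, 42.12, -379.08, 3411.72]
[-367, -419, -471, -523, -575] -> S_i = -367 + -52*i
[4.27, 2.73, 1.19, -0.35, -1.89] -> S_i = 4.27 + -1.54*i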